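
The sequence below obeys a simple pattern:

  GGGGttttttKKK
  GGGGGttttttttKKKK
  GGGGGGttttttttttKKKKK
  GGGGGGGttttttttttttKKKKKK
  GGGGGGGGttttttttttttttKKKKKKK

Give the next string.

Term n consists of n+1 G's, followed by 2n t's, followed by n K's, where the shown terms are n = 3, 4, 5, 6, 7.
Setting n = 8 gives 9, 16, 8 characters in each block.

GGGGGGGGGttttttttttttttttKKKKKKKK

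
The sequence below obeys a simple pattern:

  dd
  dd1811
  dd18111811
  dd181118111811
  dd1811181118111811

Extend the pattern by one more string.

Every step adds 1811 to the end: s(k+1) = s(k)·1811.
One more step from dd1811181118111811 gives the answer.

dd18111811181118111811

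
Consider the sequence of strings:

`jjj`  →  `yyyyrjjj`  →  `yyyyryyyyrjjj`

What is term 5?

yyyyryyyyryyyyryyyyrjjj

Every step adds yyyyr at the front: s(k+1) = yyyyr·s(k).
From yyyyryyyyrjjj, 2 further steps: yyyyryyyyrjjj → yyyyryyyyryyyyrjjj → (answer).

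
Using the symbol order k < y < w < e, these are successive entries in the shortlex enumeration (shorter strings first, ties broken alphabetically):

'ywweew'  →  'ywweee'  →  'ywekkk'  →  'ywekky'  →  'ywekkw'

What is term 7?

Advancing 2 positions from ywekkw through ywekkw → ywekke reaches term 7.

ywekyk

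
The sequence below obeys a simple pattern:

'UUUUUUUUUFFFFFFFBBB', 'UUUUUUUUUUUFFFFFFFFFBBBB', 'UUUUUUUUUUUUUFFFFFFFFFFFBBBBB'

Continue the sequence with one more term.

UUUUUUUUUUUUUUUFFFFFFFFFFFFFBBBBBB

Term n consists of 2n+3 U's, followed by 2n+1 F's, followed by n B's, where the shown terms are n = 3, 4, 5.
At n = 6 the blocks have lengths 15, 13, 6.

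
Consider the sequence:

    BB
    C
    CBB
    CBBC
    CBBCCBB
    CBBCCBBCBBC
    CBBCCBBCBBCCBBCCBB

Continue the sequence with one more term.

This is a Fibonacci-style word recurrence s(k) = s(k−1)·s(k−2): e.g. C·BB = CBB.
Continuing: CBBCCBBCBBCCBBCCBB · CBBCCBBCBBC gives term 8.

CBBCCBBCBBCCBBCCBBCBBCCBBCBBC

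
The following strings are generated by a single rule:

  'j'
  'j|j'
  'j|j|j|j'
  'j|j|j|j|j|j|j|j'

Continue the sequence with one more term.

Every step duplicates the string with '|' between the halves.
Doubling j|j|j|j|j|j|j|j with '|' between the halves:

j|j|j|j|j|j|j|j|j|j|j|j|j|j|j|j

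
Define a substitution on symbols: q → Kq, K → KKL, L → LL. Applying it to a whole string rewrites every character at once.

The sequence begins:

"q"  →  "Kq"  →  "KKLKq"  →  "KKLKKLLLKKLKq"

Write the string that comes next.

Rewriting the 13 symbols of KKLKKLLLKKLKq one by one yields KKL KKL LL KKL KKL LL LL LL KKL KKL LL KKL Kq; concatenated:

KKLKKLLLKKLKKLLLLLLLKKLKKLLLKKLKq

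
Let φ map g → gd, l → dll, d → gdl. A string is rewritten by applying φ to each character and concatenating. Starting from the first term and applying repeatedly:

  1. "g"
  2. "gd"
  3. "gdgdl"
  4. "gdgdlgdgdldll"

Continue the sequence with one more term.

φ(gdgdlgdgdldll) expands symbol-by-symbol to gd gdl gd gdl dll gd gdl gd gdl dll gdl dll dll; joining the 13 pieces gives the next term.

gdgdlgdgdldllgdgdlgdgdldllgdldlldll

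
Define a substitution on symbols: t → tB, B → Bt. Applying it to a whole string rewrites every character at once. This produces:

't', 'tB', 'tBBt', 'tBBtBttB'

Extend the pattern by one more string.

Apply φ to tBBtBttB symbol by symbol: t→tB, B→Bt, B→Bt, t→tB, B→Bt, t→tB, t→tB, B→Bt; joined: tB Bt Bt tB Bt tB tB Bt.

tBBtBttBBttBtBBt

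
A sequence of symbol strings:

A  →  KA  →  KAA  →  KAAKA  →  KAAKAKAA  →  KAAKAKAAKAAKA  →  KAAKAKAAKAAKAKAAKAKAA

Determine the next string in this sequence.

Each term (from the third on) is the previous term followed by the one before it: term 3 = KA·A = KAA.
So term 8 is KAAKAKAAKAAKAKAAKAKAA·KAAKAKAAKAAKA.

KAAKAKAAKAAKAKAAKAKAAKAAKAKAAKAAKA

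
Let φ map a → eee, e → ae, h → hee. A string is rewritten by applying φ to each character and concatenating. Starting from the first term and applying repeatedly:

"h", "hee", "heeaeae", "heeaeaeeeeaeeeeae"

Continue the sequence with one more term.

heeaeaeeeeaeeeeaeaeaeaeeeeaeaeaeaeeeeae

φ(heeaeaeeeeaeeeeae) expands symbol-by-symbol to hee ae ae eee ae eee ae ae ae ae eee ae ae ae ae eee ae; joining the 17 pieces gives the next term.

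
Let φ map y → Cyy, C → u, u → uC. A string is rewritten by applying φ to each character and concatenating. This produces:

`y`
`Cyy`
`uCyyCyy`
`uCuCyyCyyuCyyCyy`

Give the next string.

Rewriting the 16 symbols of uCuCyyCyyuCyyCyy one by one yields uC u uC u Cyy Cyy u Cyy Cyy uC u Cyy Cyy u Cyy Cyy; concatenated:

uCuuCuCyyCyyuCyyCyyuCuCyyCyyuCyyCyy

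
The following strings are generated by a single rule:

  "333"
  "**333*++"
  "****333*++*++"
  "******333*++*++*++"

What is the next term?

********333*++*++*++*++

Every step adds ** to the front and *++ to the end of the previous string.
So the next term is **·******333*++*++*++·*++.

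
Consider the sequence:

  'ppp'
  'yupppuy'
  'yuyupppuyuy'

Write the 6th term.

yuyuyuyuyupppuyuyuyuyuy

s(k+1) = yu·s(k)·uy, so each term gains yu as a prefix and uy as a suffix.
From yuyupppuyuy, 3 further steps: yuyupppuyuy → yuyuyupppuyuyuy → yuyuyuyupppuyuyuyuy → (answer).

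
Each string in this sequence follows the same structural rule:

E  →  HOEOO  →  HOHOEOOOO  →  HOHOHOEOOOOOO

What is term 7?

HOHOHOHOHOHOEOOOOOOOOOOOO

Every step adds HO to the front and OO to the end of the previous string.
From HOHOHOEOOOOOO, 3 further steps: HOHOHOEOOOOOO → HOHOHOHOEOOOOOOOO → HOHOHOHOHOEOOOOOOOOOO → (answer).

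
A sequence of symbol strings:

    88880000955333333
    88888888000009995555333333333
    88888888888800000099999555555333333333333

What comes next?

88888888888888880000000999999955555555333333333333333

Each string has the form 8^{4n} 0^{n+3} 9^{2n-1} 5^{2n} 3^{3n+3} (n = 1, 2, …).
For the next term, n = 4, so the run lengths are 16, 7, 7, 8, 15.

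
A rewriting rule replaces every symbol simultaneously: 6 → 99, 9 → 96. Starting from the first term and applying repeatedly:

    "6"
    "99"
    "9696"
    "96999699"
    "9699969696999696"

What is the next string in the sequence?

96999696969996999699969696999699

Replace each of the 16 characters of 9699969696999696 in place — 96 99 96 96 96 99 96 99 96 99 96 96 96 99 96 99 — and concatenate.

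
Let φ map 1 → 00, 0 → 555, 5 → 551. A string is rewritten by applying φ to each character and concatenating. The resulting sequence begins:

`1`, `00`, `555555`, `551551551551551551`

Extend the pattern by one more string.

Rewriting the 18 symbols of 551551551551551551 one by one yields 551 551 00 551 551 00 551 551 00 551 551 00 551 551 00 551 551 00; concatenated:

551551005515510055155100551551005515510055155100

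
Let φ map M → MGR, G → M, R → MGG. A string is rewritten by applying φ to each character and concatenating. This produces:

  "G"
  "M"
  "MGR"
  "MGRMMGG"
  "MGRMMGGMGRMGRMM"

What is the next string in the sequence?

MGRMMGGMGRMGRMMMGRMMGGMGRMMGGMGRMGR

Applying the rule to each of the 15 symbols of MGRMMGGMGRMGRMM gives the pieces MGR M MGG MGR MGR M M MGR M MGG MGR M MGG MGR MGR, which concatenate to the answer.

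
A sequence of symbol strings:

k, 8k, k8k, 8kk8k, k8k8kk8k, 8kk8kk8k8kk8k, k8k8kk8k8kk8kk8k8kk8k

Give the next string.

8kk8kk8k8kk8kk8k8kk8k8kk8kk8k8kk8k

This is a Fibonacci-style word recurrence s(k) = s(k−2)·s(k−1): e.g. k·8k = k8k.
The next term joins 8kk8kk8k8kk8k and k8k8kk8k8kk8kk8k8kk8k.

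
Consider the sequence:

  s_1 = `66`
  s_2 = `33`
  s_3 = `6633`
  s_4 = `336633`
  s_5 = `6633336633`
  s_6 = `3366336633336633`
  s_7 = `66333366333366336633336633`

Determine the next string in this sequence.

336633663333663366333366333366336633336633

Each term (from the third on) is the two preceding terms concatenated in order: term 3 = 66·33 = 6633.
Continuing: 3366336633336633 · 66333366333366336633336633 gives term 8.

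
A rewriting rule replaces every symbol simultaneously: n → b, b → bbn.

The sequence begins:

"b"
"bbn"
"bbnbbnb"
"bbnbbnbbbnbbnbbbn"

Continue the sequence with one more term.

Applying the rule to each of the 17 symbols of bbnbbnbbbnbbnbbbn gives the pieces bbn bbn b bbn bbn b bbn bbn bbn b bbn bbn b bbn bbn bbn b, which concatenate to the answer.

bbnbbnbbbnbbnbbbnbbnbbnbbbnbbnbbbnbbnbbnb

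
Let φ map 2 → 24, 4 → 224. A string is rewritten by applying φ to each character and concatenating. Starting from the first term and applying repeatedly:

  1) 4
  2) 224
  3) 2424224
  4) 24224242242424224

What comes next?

Rewriting the 17 symbols of 24224242242424224 one by one yields 24 224 24 24 224 24 224 24 24 224 24 224 24 224 24 24 224; concatenated:

24224242422424224242422424224242242424224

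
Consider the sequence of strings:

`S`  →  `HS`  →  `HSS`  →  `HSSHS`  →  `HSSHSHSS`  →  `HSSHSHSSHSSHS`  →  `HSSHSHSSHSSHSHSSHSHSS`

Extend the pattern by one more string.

From term 3 onward, concatenate the last term with the second-to-last: HS·S = HSS, HSS·HS = HSSHS, …
The next term joins HSSHSHSSHSSHSHSSHSHSS and HSSHSHSSHSSHS.

HSSHSHSSHSSHSHSSHSHSSHSSHSHSSHSSHS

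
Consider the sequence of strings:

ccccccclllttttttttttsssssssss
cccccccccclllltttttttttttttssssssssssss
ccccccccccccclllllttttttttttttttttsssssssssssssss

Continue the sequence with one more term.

Each string has the form c^{3n-2} l^{n} t^{3n+1} s^{3n}, where the shown terms are n = 3, 4, 5.
For the next term, n = 6, so the run lengths are 16, 6, 19, 18.

cccccccccccccccclllllltttttttttttttttttttssssssssssssssssss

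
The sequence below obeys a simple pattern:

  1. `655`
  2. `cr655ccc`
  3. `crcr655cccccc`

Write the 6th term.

crcrcrcrcr655ccccccccccccccc

s(k+1) = cr·s(k)·ccc, so each term gains cr as a prefix and ccc as a suffix.
From crcr655cccccc, 3 further steps: crcr655cccccc → crcrcr655ccccccccc → crcrcrcr655cccccccccccc → (answer).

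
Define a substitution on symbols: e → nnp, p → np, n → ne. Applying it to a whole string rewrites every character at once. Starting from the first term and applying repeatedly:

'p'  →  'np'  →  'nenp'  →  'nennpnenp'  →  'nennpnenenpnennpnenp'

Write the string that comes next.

nennpnenenpnennpnennpnenpnennpnenenpnennpnenp

φ(nennpnenenpnennpnenp) expands symbol-by-symbol to ne nnp ne ne np ne nnp ne nnp ne np ne nnp ne ne np ne nnp ne np; joining the 20 pieces gives the next term.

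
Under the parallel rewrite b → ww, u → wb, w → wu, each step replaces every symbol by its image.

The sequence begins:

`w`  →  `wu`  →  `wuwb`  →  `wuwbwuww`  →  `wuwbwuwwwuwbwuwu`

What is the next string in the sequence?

wuwbwuwwwuwbwuwuwuwbwuwwwuwbwuwb

φ(wuwbwuwwwuwbwuwu) expands symbol-by-symbol to wu wb wu ww wu wb wu wu wu wb wu ww wu wb wu wb; joining the 16 pieces gives the next term.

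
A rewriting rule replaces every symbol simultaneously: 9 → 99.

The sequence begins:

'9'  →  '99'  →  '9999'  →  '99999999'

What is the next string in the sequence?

9999999999999999

Apply φ to 99999999 symbol by symbol: 9→99, 9→99, 9→99, 9→99, 9→99, 9→99, 9→99, 9→99; joined: 99 99 99 99 99 99 99 99.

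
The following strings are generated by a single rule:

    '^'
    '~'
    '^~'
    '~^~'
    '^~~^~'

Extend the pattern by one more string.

~^~^~~^~

From term 3 onward, concatenate the second-to-last term with the last: ^·~ = ^~, ~·^~ = ~^~, …
So term 6 is ~^~·^~~^~.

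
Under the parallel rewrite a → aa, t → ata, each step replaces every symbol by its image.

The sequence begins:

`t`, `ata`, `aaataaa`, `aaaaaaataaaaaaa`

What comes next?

Applying the rule to each of the 15 symbols of aaaaaaataaaaaaa gives the pieces aa aa aa aa aa aa aa ata aa aa aa aa aa aa aa, which concatenate to the answer.

aaaaaaaaaaaaaaataaaaaaaaaaaaaaa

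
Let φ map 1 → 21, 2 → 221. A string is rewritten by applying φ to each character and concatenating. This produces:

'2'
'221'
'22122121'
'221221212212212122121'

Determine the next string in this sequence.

Rewriting the 21 symbols of 221221212212212122121 one by one yields 221 221 21 221 221 21 221 21 221 221 21 221 221 21 221 21 221 221 21 221 21; concatenated:

2212212122122121221212212212122122121221212212212122121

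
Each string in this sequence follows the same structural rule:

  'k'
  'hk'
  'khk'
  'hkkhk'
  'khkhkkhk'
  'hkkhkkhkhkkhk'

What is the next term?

From term 3 onward, concatenate the second-to-last term with the last: k·hk = khk, hk·khk = hkkhk, …
Continuing: khkhkkhk · hkkhkkhkhkkhk gives term 7.

khkhkkhkhkkhkkhkhkkhk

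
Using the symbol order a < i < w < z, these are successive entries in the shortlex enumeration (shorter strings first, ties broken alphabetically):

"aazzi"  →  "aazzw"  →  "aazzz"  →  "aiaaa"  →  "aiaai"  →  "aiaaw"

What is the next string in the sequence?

Treat aiaaw as a base-4 numeral over the given alphabet and add one, carrying through any trailing z's.

aiaaz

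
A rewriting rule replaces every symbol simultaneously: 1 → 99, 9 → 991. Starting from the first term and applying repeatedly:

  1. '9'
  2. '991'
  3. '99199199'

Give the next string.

9919919999199199991991

Apply φ to 99199199 symbol by symbol: 9→991, 9→991, 1→99, 9→991, 9→991, 1→99, 9→991, 9→991; joined: 991 991 99 991 991 99 991 991.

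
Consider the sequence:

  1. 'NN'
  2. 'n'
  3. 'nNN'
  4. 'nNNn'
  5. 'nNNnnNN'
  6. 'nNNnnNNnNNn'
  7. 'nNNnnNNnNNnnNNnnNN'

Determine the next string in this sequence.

From term 3 onward, concatenate the last term with the second-to-last: n·NN = nNN, nNN·n = nNNn, …
The next term joins nNNnnNNnNNnnNNnnNN and nNNnnNNnNNn.

nNNnnNNnNNnnNNnnNNnNNnnNNnNNn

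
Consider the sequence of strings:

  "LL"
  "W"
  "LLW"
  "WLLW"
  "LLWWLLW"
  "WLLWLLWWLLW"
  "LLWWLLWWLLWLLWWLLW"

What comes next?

This is a Fibonacci-style word recurrence s(k) = s(k−2)·s(k−1): e.g. LL·W = LLW.
The next term joins WLLWLLWWLLW and LLWWLLWWLLWLLWWLLW.

WLLWLLWWLLWLLWWLLWWLLWLLWWLLW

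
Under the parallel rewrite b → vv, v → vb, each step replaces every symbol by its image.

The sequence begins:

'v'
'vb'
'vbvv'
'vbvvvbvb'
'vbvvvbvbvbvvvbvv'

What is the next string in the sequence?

vbvvvbvbvbvvvbvvvbvvvbvbvbvvvbvb

Applying the rule to each of the 16 symbols of vbvvvbvbvbvvvbvv gives the pieces vb vv vb vb vb vv vb vv vb vv vb vb vb vv vb vb, which concatenate to the answer.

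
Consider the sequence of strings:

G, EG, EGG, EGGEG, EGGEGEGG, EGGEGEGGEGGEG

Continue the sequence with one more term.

This is a Fibonacci-style word recurrence s(k) = s(k−1)·s(k−2): e.g. EG·G = EGG.
Continuing: EGGEGEGGEGGEG · EGGEGEGG gives term 7.

EGGEGEGGEGGEGEGGEGEGG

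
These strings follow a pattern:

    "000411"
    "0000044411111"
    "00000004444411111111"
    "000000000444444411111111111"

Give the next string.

0000000000044444444411111111111111

The n-th term is 2n+1 0's then 2n-1 4's then 3n-1 1's (n = 1, 2, …).
For the next term, n = 5, so the run lengths are 11, 9, 14.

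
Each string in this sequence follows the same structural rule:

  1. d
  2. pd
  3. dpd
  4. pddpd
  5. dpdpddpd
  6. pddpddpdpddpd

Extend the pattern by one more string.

From term 3 onward, concatenate the second-to-last term with the last: d·pd = dpd, pd·dpd = pddpd, …
Continuing: dpdpddpd · pddpddpdpddpd gives term 7.

dpdpddpdpddpddpdpddpd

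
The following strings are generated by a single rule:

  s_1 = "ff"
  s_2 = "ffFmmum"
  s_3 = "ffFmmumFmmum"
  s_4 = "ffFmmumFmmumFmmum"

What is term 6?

ffFmmumFmmumFmmumFmmumFmmum

Each term is the previous one with Fmmum appended.
From ffFmmumFmmumFmmum, 2 further steps: ffFmmumFmmumFmmum → ffFmmumFmmumFmmumFmmum → (answer).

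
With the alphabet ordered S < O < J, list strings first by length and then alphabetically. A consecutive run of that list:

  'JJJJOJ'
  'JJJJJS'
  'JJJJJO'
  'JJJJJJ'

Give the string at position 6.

Stepping forward 2 times from JJJJJJ: JJJJJJ → SSSSSSS, then the target.

SSSSSSO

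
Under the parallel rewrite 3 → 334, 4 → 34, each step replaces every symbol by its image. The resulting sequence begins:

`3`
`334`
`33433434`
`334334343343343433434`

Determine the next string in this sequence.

Rewriting the 21 symbols of 334334343343343433434 one by one yields 334 334 34 334 334 34 334 34 334 334 34 334 334 34 334 34 334 334 34 334 34; concatenated:

3343343433433434334343343343433433434334343343343433434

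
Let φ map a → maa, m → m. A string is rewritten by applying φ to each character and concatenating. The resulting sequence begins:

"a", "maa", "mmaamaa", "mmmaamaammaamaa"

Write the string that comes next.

mmmmaamaammaamaammmaamaammaamaa

Applying the rule to each of the 15 symbols of mmmaamaammaamaa gives the pieces m m m maa maa m maa maa m m maa maa m maa maa, which concatenate to the answer.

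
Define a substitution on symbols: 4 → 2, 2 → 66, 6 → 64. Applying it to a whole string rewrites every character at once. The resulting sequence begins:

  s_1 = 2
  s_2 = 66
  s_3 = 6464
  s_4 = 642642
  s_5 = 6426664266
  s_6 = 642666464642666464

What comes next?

Replace each of the 18 characters of 642666464642666464 in place — 64 2 66 64 64 64 2 64 2 64 2 66 64 64 64 2 64 2 — and concatenate.

642666464642642642666464642642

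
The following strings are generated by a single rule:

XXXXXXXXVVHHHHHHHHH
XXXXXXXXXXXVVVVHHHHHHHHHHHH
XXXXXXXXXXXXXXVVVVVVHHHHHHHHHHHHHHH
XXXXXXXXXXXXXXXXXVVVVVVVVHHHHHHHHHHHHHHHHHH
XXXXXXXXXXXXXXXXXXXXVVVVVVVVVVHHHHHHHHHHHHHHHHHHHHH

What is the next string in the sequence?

Reading off run lengths: X runs 8, 11, 14, 17, 20; V runs 2, 4, 6, 8, 10; H runs 9, 12, 15, 18, 21 — each is linear in n, where the shown terms are n = 2, 3, 4, 5, 6.
At n = 7 the blocks have lengths 23, 12, 24.

XXXXXXXXXXXXXXXXXXXXXXXVVVVVVVVVVVVHHHHHHHHHHHHHHHHHHHHHHHH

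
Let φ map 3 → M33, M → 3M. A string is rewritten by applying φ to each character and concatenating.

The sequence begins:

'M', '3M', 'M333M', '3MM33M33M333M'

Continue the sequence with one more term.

Rewriting the 13 symbols of 3MM33M33M333M one by one yields M33 3M 3M M33 M33 3M M33 M33 3M M33 M33 M33 3M; concatenated:

M333M3MM33M333MM33M333MM33M33M333M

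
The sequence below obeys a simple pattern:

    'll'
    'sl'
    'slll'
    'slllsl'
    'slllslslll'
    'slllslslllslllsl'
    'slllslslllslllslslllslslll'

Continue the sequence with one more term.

slllslslllslllslslllslslllslllslslllslllsl

From term 3 onward, concatenate the last term with the second-to-last: sl·ll = slll, slll·sl = slllsl, …
Continuing: slllslslllslllslslllslslll · slllslslllslllsl gives term 8.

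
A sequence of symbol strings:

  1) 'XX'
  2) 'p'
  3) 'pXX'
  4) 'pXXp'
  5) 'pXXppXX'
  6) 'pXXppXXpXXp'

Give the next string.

pXXppXXpXXppXXppXX

This is a Fibonacci-style word recurrence s(k) = s(k−1)·s(k−2): e.g. p·XX = pXX.
The next term joins pXXppXXpXXp and pXXppXX.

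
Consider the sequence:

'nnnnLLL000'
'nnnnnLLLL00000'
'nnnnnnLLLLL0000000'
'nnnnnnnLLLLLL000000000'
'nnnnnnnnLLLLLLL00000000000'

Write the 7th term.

Term n consists of n+2 n's, followed by n+1 L's, followed by 2n-1 0's, where the shown terms are n = 2, 3, 4, 5, 6.
Setting n = 8 gives 10, 9, 15 characters in each block.

nnnnnnnnnnLLLLLLLLL000000000000000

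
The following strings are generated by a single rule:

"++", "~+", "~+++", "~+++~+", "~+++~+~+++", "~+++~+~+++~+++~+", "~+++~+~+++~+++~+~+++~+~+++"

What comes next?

~+++~+~+++~+++~+~+++~+~+++~+++~+~+++~+++~+

Each term (from the third on) is the previous term followed by the one before it: term 3 = ~+·++ = ~+++.
So term 8 is ~+++~+~+++~+++~+~+++~+~+++·~+++~+~+++~+++~+.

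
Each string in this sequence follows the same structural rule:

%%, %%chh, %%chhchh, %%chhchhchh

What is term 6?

The strings grow by a fixed suffix chh each time.
From %%chhchhchh, 2 further steps: %%chhchhchh → %%chhchhchhchh → (answer).

%%chhchhchhchhchh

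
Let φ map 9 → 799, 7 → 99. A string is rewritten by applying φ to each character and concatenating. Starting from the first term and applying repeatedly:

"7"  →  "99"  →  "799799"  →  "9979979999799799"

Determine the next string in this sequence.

Rewriting the 16 symbols of 9979979999799799 one by one yields 799 799 99 799 799 99 799 799 799 799 99 799 799 99 799 799; concatenated:

79979999799799997997997997999979979999799799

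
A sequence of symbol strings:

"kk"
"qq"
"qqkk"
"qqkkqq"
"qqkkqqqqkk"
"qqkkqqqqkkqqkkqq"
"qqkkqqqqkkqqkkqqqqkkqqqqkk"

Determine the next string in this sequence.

Each term (from the third on) is the previous term followed by the one before it: term 3 = qq·kk = qqkk.
The next term joins qqkkqqqqkkqqkkqqqqkkqqqqkk and qqkkqqqqkkqqkkqq.

qqkkqqqqkkqqkkqqqqkkqqqqkkqqkkqqqqkkqqkkqq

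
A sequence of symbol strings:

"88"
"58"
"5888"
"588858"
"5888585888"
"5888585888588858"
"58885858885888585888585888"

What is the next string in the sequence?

This is a Fibonacci-style word recurrence s(k) = s(k−1)·s(k−2): e.g. 58·88 = 5888.
So term 8 is 58885858885888585888585888·5888585888588858.

588858588858885858885858885888585888588858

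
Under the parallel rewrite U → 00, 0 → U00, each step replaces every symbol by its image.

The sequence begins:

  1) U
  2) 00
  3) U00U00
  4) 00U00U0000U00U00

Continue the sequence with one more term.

U00U0000U00U0000U00U00U00U0000U00U0000U00U00

Applying the rule to each of the 16 symbols of 00U00U0000U00U00 gives the pieces U00 U00 00 U00 U00 00 U00 U00 U00 U00 00 U00 U00 00 U00 U00, which concatenate to the answer.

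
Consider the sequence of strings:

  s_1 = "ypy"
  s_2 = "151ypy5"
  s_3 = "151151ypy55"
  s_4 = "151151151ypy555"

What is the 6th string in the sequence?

151151151151151ypy55555

Each term wraps the previous one in 151 on the left and 5 on the right.
From 151151151ypy555, 2 further steps: 151151151ypy555 → 151151151151ypy5555 → (answer).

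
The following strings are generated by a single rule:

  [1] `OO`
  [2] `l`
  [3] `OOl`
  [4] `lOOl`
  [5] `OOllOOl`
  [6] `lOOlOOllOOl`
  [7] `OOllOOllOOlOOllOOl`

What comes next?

lOOlOOllOOlOOllOOllOOlOOllOOl

Each term (from the third on) is the two preceding terms concatenated in order: term 3 = OO·l = OOl.
So term 8 is lOOlOOllOOl·OOllOOllOOlOOllOOl.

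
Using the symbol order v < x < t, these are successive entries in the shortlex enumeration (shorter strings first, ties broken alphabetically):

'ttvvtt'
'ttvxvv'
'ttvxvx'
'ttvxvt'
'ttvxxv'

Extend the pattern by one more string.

ttvxxx

Find the rightmost character of ttvxxv below t, bump it to the next letter, and reset everything to its right to v.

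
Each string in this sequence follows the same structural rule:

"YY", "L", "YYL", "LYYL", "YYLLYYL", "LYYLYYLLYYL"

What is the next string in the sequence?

YYLLYYLLYYLYYLLYYL

Each term (from the third on) is the two preceding terms concatenated in order: term 3 = YY·L = YYL.
The next term joins YYLLYYL and LYYLYYLLYYL.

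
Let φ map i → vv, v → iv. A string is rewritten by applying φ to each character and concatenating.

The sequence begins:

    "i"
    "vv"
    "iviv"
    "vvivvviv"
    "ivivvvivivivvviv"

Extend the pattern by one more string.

φ(ivivvvivivivvviv) expands symbol-by-symbol to vv iv vv iv iv iv vv iv vv iv vv iv iv iv vv iv; joining the 16 pieces gives the next term.

vvivvvivivivvvivvvivvvivivivvviv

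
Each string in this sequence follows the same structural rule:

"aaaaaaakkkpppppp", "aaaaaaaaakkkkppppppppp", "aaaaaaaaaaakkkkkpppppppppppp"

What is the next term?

Each string has the form a^{2n+3} k^{n+1} p^{3n}, where the shown terms are n = 2, 3, 4.
Setting n = 5 gives 13, 6, 15 characters in each block.

aaaaaaaaaaaaakkkkkkppppppppppppppp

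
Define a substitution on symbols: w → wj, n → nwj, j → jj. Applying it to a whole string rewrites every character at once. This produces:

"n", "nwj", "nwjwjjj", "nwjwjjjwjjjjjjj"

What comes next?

nwjwjjjwjjjjjjjwjjjjjjjjjjjjjjj

φ(nwjwjjjwjjjjjjj) expands symbol-by-symbol to nwj wj jj wj jj jj jj wj jj jj jj jj jj jj jj; joining the 15 pieces gives the next term.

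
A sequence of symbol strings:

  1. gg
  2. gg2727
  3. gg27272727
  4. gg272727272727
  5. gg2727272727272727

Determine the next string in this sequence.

Every step adds 2727 to the end: s(k+1) = s(k)·2727.
One more step from gg2727272727272727 gives the answer.

gg27272727272727272727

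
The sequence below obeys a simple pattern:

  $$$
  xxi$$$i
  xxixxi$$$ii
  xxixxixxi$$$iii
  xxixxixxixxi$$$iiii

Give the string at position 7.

xxixxixxixxixxixxi$$$iiiiii

Every step adds xxi to the front and i to the end of the previous string.
From xxixxixxixxi$$$iiii, 2 further steps: xxixxixxixxi$$$iiii → xxixxixxixxixxi$$$iiiii → (answer).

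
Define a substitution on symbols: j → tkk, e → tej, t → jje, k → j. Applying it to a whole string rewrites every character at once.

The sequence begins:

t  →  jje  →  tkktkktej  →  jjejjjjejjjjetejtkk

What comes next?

Replace each of the 19 characters of jjejjjjejjjjetejtkk in place — tkk tkk tej tkk tkk tkk tkk tej tkk tkk tkk tkk tej jje tej tkk jje j j — and concatenate.

tkktkktejtkktkktkktkktejtkktkktkktkktejjjetejtkkjjejj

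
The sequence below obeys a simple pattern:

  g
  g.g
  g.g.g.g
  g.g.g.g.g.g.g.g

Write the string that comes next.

Each string is two copies of the previous one joined by '.'.
Doubling g.g.g.g.g.g.g.g with '.' between the halves:

g.g.g.g.g.g.g.g.g.g.g.g.g.g.g.g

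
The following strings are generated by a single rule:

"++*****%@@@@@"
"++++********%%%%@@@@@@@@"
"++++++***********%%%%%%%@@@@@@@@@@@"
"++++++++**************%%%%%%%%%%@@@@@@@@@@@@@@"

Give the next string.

++++++++++*****************%%%%%%%%%%%%%@@@@@@@@@@@@@@@@@

Reading off run lengths: + runs 2, 4, 6, 8; * runs 5, 8, 11, 14; % runs 1, 4, 7, 10; @ runs 5, 8, 11, 14 — each is linear in n (n = 1, 2, …).
For the next term, n = 5, so the run lengths are 10, 17, 13, 17.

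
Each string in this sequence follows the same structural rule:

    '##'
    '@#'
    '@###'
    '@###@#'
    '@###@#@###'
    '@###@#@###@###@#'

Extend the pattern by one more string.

From term 3 onward, concatenate the last term with the second-to-last: @#·## = @###, @###·@# = @###@#, …
So term 7 is @###@#@###@###@#·@###@#@###.

@###@#@###@###@#@###@#@###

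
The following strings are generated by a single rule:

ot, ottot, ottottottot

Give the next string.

s(k+1) = s(k)·t·s(k) — each term doubles the last with 't' between the halves.
Doubling ottottottot with 't' between the halves:

ottottottottottottottot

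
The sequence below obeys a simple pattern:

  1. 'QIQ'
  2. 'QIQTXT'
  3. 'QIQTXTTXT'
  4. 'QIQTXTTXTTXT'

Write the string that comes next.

Each term is the previous one with TXT appended.
So the next term is QIQTXTTXTTXT·TXT.

QIQTXTTXTTXTTXT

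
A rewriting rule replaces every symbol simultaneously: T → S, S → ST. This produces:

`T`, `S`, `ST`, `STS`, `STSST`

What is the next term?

Rewriting each symbol of STSST: S→ST, T→S, S→ST, S→ST, T→S, which concatenates to ST S ST ST S.

STSSTSTS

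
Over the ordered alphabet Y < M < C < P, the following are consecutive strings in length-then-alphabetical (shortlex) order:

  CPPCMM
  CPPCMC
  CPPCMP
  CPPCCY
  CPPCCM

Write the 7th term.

CPPCCP

Continuing the enumeration 2 steps past CPPCCM: CPPCCM → CPPCCC → (answer).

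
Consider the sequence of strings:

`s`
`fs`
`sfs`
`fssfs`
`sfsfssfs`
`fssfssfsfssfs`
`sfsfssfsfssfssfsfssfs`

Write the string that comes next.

Each term (from the third on) is the two preceding terms concatenated in order: term 3 = s·fs = sfs.
Continuing: fssfssfsfssfs · sfsfssfsfssfssfsfssfs gives term 8.

fssfssfsfssfssfsfssfsfssfssfsfssfs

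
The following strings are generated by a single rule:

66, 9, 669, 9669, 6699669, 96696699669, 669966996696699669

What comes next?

96696699669669966996696699669

This is a Fibonacci-style word recurrence s(k) = s(k−2)·s(k−1): e.g. 66·9 = 669.
Continuing: 96696699669 · 669966996696699669 gives term 8.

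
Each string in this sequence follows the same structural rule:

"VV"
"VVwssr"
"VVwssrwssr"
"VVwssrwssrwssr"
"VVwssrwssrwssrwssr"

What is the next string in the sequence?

Every step adds wssr to the end: s(k+1) = s(k)·wssr.
So the next term is VVwssrwssrwssrwssr·wssr.

VVwssrwssrwssrwssrwssr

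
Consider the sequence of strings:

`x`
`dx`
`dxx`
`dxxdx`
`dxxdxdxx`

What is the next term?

From term 3 onward, concatenate the last term with the second-to-last: dx·x = dxx, dxx·dx = dxxdx, …
The next term joins dxxdxdxx and dxxdx.

dxxdxdxxdxxdx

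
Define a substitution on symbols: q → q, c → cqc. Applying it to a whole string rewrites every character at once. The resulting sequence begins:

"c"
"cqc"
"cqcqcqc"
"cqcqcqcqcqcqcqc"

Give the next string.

φ(cqcqcqcqcqcqcqc) expands symbol-by-symbol to cqc q cqc q cqc q cqc q cqc q cqc q cqc q cqc; joining the 15 pieces gives the next term.

cqcqcqcqcqcqcqcqcqcqcqcqcqcqcqc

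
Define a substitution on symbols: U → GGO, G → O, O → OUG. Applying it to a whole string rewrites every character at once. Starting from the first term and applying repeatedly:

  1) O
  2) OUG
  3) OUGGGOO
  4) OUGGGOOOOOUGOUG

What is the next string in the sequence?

OUGGGOOOOOUGOUGOUGOUGOUGGGOOOUGGGOO

φ(OUGGGOOOOOUGOUG) expands symbol-by-symbol to OUG GGO O O O OUG OUG OUG OUG OUG GGO O OUG GGO O; joining the 15 pieces gives the next term.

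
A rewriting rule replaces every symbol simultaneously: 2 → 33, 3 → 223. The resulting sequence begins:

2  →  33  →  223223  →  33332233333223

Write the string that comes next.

22322322322333332232232232232233333223

Replace each of the 14 characters of 33332233333223 in place — 223 223 223 223 33 33 223 223 223 223 223 33 33 223 — and concatenate.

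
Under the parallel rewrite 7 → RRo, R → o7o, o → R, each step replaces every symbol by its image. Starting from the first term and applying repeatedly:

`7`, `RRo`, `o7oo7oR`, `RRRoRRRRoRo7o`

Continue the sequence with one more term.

o7oo7oo7oRo7oo7oo7oo7oRo7oRRRoR

Replace each of the 13 characters of RRRoRRRRoRo7o in place — o7o o7o o7o R o7o o7o o7o o7o R o7o R RRo R — and concatenate.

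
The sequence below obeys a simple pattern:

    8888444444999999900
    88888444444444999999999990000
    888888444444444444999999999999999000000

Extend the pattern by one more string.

8888888444444444444444999999999999999999900000000

Term n consists of n+3 8's, followed by 3n+3 4's, followed by 4n+3 9's, followed by 2n 0's (n = 1, 2, …).
At n = 4 the blocks have lengths 7, 15, 19, 8.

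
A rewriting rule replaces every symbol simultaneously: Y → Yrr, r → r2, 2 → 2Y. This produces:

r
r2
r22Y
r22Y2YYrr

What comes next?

r22Y2YYrr2YYrrYrrr2r2

Apply φ to r22Y2YYrr symbol by symbol: r→r2, 2→2Y, 2→2Y, Y→Yrr, 2→2Y, Y→Yrr, Y→Yrr, r→r2, r→r2; joined: r2 2Y 2Y Yrr 2Y Yrr Yrr r2 r2.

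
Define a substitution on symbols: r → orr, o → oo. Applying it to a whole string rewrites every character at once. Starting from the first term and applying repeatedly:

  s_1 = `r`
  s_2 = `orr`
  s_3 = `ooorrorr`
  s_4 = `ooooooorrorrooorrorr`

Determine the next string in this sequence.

Rewriting the 20 symbols of ooooooorrorrooorrorr one by one yields oo oo oo oo oo oo oo orr orr oo orr orr oo oo oo orr orr oo orr orr; concatenated:

ooooooooooooooorrorrooorrorrooooooorrorrooorrorr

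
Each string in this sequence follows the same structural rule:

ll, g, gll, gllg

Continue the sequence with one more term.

gllggll

This is a Fibonacci-style word recurrence s(k) = s(k−1)·s(k−2): e.g. g·ll = gll.
The next term joins gllg and gll.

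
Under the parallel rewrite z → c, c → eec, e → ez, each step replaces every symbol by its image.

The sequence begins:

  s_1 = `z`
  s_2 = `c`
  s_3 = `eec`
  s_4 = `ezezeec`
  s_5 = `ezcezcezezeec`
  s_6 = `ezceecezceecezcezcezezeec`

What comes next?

ezceecezezeecezceecezezeecezceecezceecezcezcezezeec

Applying the rule to each of the 25 symbols of ezceecezceecezcezcezezeec gives the pieces ez c eec ez ez eec ez c eec ez ez eec ez c eec ez c eec ez c ez c ez ez eec, which concatenate to the answer.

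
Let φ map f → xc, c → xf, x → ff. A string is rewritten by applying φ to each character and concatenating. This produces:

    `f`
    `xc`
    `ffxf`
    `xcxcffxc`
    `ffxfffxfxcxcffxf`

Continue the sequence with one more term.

φ(ffxfffxfxcxcffxf) expands symbol-by-symbol to xc xc ff xc xc xc ff xc ff xf ff xf xc xc ff xc; joining the 16 pieces gives the next term.

xcxcffxcxcxcffxcffxfffxfxcxcffxc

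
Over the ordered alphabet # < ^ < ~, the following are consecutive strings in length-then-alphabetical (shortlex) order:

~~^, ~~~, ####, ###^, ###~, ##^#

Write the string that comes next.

##^^

The successor of ##^# increments the rightmost position that isn't already ~ and resets every position after it to #.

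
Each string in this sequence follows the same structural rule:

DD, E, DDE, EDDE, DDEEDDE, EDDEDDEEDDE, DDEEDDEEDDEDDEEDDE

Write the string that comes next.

EDDEDDEEDDEDDEEDDEEDDEDDEEDDE

From term 3 onward, concatenate the second-to-last term with the last: DD·E = DDE, E·DDE = EDDE, …
The next term joins EDDEDDEEDDE and DDEEDDEEDDEDDEEDDE.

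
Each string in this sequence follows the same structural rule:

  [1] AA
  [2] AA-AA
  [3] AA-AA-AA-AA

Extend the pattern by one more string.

Every step duplicates the string with '-' between the halves.
Doubling AA-AA-AA-AA with '-' between the halves:

AA-AA-AA-AA-AA-AA-AA-AA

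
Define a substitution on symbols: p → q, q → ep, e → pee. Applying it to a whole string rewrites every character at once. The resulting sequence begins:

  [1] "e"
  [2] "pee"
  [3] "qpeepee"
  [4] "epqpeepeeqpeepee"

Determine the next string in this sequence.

Rewriting the 16 symbols of epqpeepeeqpeepee one by one yields pee q ep q pee pee q pee pee ep q pee pee q pee pee; concatenated:

peeqepqpeepeeqpeepeeepqpeepeeqpeepee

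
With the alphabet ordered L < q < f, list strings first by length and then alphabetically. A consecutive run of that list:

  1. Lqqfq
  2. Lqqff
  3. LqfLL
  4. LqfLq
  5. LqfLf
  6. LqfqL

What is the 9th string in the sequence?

LqffL

Continuing the enumeration 3 steps past LqfqL: LqfqL → Lqfqq → Lqfqf → (answer).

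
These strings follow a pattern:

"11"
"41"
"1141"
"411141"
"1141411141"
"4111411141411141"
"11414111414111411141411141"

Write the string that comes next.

411141114141114111414111414111411141411141

This is a Fibonacci-style word recurrence s(k) = s(k−2)·s(k−1): e.g. 11·41 = 1141.
So term 8 is 4111411141411141·11414111414111411141411141.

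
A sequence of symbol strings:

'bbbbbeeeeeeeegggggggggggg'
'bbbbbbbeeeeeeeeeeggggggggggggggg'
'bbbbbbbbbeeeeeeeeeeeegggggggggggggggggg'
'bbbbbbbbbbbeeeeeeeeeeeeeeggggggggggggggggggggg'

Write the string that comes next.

Term n consists of 2n-1 b's, followed by 2n+2 e's, followed by 3n+3 g's, where the shown terms are n = 3, 4, 5, 6.
At n = 7 the blocks have lengths 13, 16, 24.

bbbbbbbbbbbbbeeeeeeeeeeeeeeeegggggggggggggggggggggggg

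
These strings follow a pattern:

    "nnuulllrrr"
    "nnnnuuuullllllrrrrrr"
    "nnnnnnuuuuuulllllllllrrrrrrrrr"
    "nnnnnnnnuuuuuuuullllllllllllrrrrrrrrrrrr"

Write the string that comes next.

The n-th term is 2n n's then 2n u's then 3n l's then 3n r's (n = 1, 2, …).
At n = 5 the blocks have lengths 10, 10, 15, 15.

nnnnnnnnnnuuuuuuuuuulllllllllllllllrrrrrrrrrrrrrrr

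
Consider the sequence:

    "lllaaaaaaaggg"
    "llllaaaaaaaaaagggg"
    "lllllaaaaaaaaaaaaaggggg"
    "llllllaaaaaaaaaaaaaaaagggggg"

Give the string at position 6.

llllllllaaaaaaaaaaaaaaaaaaaaaagggggggg

Term n consists of n l's, followed by 3n-2 a's, followed by n g's, where the shown terms are n = 3, 4, 5, 6.
For term 6, n = 8, so the run lengths are 8, 22, 8.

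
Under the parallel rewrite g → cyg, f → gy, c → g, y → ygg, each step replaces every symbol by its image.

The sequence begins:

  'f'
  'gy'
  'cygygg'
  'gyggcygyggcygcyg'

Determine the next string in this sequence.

cygyggcygcyggyggcygyggcygcyggyggcyggyggcyg

Applying the rule to each of the 16 symbols of gyggcygyggcygcyg gives the pieces cyg ygg cyg cyg g ygg cyg ygg cyg cyg g ygg cyg g ygg cyg, which concatenate to the answer.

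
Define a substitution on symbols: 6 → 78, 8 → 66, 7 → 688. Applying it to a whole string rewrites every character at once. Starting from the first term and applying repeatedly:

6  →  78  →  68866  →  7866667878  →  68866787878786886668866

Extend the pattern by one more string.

Replace each of the 23 characters of 68866787878786886668866 in place — 78 66 66 78 78 688 66 688 66 688 66 688 66 78 66 66 78 78 78 66 66 78 78 — and concatenate.

78666678786886668866688666886678666678787866667878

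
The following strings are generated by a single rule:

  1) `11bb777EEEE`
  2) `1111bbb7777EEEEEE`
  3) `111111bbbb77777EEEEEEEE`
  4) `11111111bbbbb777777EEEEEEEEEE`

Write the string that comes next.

1111111111bbbbbb7777777EEEEEEEEEEEE

Term n consists of 2n 1's, followed by n+1 b's, followed by n+2 7's, followed by 2n+2 E's (n = 1, 2, …).
Setting n = 5 gives 10, 6, 7, 12 characters in each block.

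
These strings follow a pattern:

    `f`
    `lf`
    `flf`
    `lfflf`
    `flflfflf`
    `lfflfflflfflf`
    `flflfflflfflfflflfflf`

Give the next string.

lfflfflflfflfflflfflflfflfflflfflf

From term 3 onward, concatenate the second-to-last term with the last: f·lf = flf, lf·flf = lfflf, …
The next term joins lfflfflflfflf and flflfflflfflfflflfflf.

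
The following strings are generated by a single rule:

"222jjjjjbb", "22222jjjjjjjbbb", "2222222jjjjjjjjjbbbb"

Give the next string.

Reading off run lengths: 2 runs 3, 5, 7; j runs 5, 7, 9; b runs 2, 3, 4 — each is linear in n, where the shown terms are n = 2, 3, 4.
At n = 5 the blocks have lengths 9, 11, 5.

222222222jjjjjjjjjjjbbbbb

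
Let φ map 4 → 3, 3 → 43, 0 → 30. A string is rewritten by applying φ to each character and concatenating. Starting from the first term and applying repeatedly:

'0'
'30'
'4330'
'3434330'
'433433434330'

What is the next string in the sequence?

Apply φ to 433433434330 symbol by symbol: 4→3, 3→43, 3→43, 4→3, 3→43, 3→43, 4→3, 3→43, 4→3, 3→43, 3→43, 0→30; joined: 3 43 43 3 43 43 3 43 3 43 43 30.

34343343433433434330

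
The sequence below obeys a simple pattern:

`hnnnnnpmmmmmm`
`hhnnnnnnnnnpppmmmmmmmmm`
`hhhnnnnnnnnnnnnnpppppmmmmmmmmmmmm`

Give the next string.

The n-th term is n h's then 4n+1 n's then 2n-1 p's then 3n+3 m's (n = 1, 2, …).
For the next term, n = 4, so the run lengths are 4, 17, 7, 15.

hhhhnnnnnnnnnnnnnnnnnpppppppmmmmmmmmmmmmmmm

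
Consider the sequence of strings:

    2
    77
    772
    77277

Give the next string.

77277772

This is a Fibonacci-style word recurrence s(k) = s(k−1)·s(k−2): e.g. 77·2 = 772.
So term 5 is 77277·772.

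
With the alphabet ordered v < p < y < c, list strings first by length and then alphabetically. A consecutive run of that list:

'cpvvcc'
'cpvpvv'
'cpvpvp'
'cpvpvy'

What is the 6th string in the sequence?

cpvppv

Advancing 2 positions from cpvpvy through cpvpvy → cpvpvc reaches term 6.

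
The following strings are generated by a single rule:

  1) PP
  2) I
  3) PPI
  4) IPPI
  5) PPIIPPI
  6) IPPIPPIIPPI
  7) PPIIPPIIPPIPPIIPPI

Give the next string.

From term 3 onward, concatenate the second-to-last term with the last: PP·I = PPI, I·PPI = IPPI, …
The next term joins IPPIPPIIPPI and PPIIPPIIPPIPPIIPPI.

IPPIPPIIPPIPPIIPPIIPPIPPIIPPI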